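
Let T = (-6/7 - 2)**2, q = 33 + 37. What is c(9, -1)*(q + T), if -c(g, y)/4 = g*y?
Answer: 137880/49 ≈ 2813.9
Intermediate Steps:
c(g, y) = -4*g*y
q = 70
T = 400/49 (T = (-6*1/7 - 2)**2 = (-6/7 - 2)**2 = (-20/7)**2 = 400/49 ≈ 8.1633)
c(9, -1)*(q + T) = (-4*9*(-1))*(70 + 400/49) = 36*(3830/49) = 137880/49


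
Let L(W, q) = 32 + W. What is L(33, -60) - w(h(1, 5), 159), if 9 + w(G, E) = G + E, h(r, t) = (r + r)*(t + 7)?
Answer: -109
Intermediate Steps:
h(r, t) = 2*r*(7 + t) (h(r, t) = (2*r)*(7 + t) = 2*r*(7 + t))
w(G, E) = -9 + E + G (w(G, E) = -9 + (G + E) = -9 + (E + G) = -9 + E + G)
L(33, -60) - w(h(1, 5), 159) = (32 + 33) - (-9 + 159 + 2*1*(7 + 5)) = 65 - (-9 + 159 + 2*1*12) = 65 - (-9 + 159 + 24) = 65 - 1*174 = 65 - 174 = -109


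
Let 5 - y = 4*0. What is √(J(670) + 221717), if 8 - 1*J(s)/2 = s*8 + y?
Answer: √211003 ≈ 459.35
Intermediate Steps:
y = 5 (y = 5 - 4*0 = 5 - 1*0 = 5 + 0 = 5)
J(s) = 6 - 16*s (J(s) = 16 - 2*(s*8 + 5) = 16 - 2*(8*s + 5) = 16 - 2*(5 + 8*s) = 16 + (-10 - 16*s) = 6 - 16*s)
√(J(670) + 221717) = √((6 - 16*670) + 221717) = √((6 - 10720) + 221717) = √(-10714 + 221717) = √211003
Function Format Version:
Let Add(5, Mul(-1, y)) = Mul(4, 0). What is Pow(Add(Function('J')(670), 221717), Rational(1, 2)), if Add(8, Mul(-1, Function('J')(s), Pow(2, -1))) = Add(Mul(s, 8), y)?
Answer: Pow(211003, Rational(1, 2)) ≈ 459.35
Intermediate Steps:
y = 5 (y = Add(5, Mul(-1, Mul(4, 0))) = Add(5, Mul(-1, 0)) = Add(5, 0) = 5)
Function('J')(s) = Add(6, Mul(-16, s)) (Function('J')(s) = Add(16, Mul(-2, Add(Mul(s, 8), 5))) = Add(16, Mul(-2, Add(Mul(8, s), 5))) = Add(16, Mul(-2, Add(5, Mul(8, s)))) = Add(16, Add(-10, Mul(-16, s))) = Add(6, Mul(-16, s)))
Pow(Add(Function('J')(670), 221717), Rational(1, 2)) = Pow(Add(Add(6, Mul(-16, 670)), 221717), Rational(1, 2)) = Pow(Add(Add(6, -10720), 221717), Rational(1, 2)) = Pow(Add(-10714, 221717), Rational(1, 2)) = Pow(211003, Rational(1, 2))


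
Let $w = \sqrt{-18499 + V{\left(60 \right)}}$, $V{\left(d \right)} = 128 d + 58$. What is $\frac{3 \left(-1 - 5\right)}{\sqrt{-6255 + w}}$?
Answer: $- \frac{18}{\sqrt{-6255 + i \sqrt{10761}}} \approx -0.0018869 + 0.22757 i$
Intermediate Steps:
$V{\left(d \right)} = 58 + 128 d$
$w = i \sqrt{10761}$ ($w = \sqrt{-18499 + \left(58 + 128 \cdot 60\right)} = \sqrt{-18499 + \left(58 + 7680\right)} = \sqrt{-18499 + 7738} = \sqrt{-10761} = i \sqrt{10761} \approx 103.74 i$)
$\frac{3 \left(-1 - 5\right)}{\sqrt{-6255 + w}} = \frac{3 \left(-1 - 5\right)}{\sqrt{-6255 + i \sqrt{10761}}} = \frac{3 \left(-6\right)}{\sqrt{-6255 + i \sqrt{10761}}} = \frac{1}{\sqrt{-6255 + i \sqrt{10761}}} \left(-18\right) = - \frac{18}{\sqrt{-6255 + i \sqrt{10761}}}$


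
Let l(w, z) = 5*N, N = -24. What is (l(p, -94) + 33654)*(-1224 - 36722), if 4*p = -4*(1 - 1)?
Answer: -1272481164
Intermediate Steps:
p = 0 (p = (-4*(1 - 1))/4 = (-4*0)/4 = (1/4)*0 = 0)
l(w, z) = -120 (l(w, z) = 5*(-24) = -120)
(l(p, -94) + 33654)*(-1224 - 36722) = (-120 + 33654)*(-1224 - 36722) = 33534*(-37946) = -1272481164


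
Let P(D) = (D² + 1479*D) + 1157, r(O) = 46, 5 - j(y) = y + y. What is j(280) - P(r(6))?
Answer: -71862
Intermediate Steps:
j(y) = 5 - 2*y (j(y) = 5 - (y + y) = 5 - 2*y)
P(D) = 1157 + D² + 1479*D
j(280) - P(r(6)) = (5 - 2*280) - (1157 + 46² + 1479*46) = (5 - 560) - (1157 + 2116 + 68034) = -555 - 1*71307 = -555 - 71307 = -71862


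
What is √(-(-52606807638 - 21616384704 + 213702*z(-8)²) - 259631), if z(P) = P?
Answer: √74209255783 ≈ 2.7241e+5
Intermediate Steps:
√(-(-52606807638 - 21616384704 + 213702*z(-8)²) - 259631) = √(-(-52593130710 - 21616384704) - 259631) = √(-213702/(1/((-246169 - 101152) + 64)) - 259631) = √(-213702/(1/(-347321 + 64)) - 259631) = √(-213702/(1/(-347257)) - 259631) = √(-213702/(-1/347257) - 259631) = √(-213702*(-347257) - 259631) = √(74209515414 - 259631) = √74209255783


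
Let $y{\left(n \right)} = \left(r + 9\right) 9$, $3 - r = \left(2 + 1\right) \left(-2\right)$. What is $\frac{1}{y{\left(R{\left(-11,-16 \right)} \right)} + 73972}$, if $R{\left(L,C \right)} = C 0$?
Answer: $\frac{1}{74134} \approx 1.3489 \cdot 10^{-5}$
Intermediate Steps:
$r = 9$ ($r = 3 - \left(2 + 1\right) \left(-2\right) = 3 - 3 \left(-2\right) = 3 - -6 = 3 + 6 = 9$)
$R{\left(L,C \right)} = 0$
$y{\left(n \right)} = 162$ ($y{\left(n \right)} = \left(9 + 9\right) 9 = 18 \cdot 9 = 162$)
$\frac{1}{y{\left(R{\left(-11,-16 \right)} \right)} + 73972} = \frac{1}{162 + 73972} = \frac{1}{74134}$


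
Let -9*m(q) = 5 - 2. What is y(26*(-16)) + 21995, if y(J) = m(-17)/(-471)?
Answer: 31078936/1413 ≈ 21995.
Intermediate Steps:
m(q) = -⅓ (m(q) = -(5 - 2)/9 = -⅑*3 = -⅓)
y(J) = 1/1413 (y(J) = -⅓/(-471) = -⅓*(-1/471) = 1/1413)
y(26*(-16)) + 21995 = 1/1413 + 21995 = 31078936/1413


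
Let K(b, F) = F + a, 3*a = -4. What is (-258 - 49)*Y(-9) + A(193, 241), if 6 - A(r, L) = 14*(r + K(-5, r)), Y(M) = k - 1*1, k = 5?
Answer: -19822/3 ≈ -6607.3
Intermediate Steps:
a = -4/3 (a = (⅓)*(-4) = -4/3 ≈ -1.3333)
K(b, F) = -4/3 + F (K(b, F) = F - 4/3 = -4/3 + F)
Y(M) = 4 (Y(M) = 5 - 1*1 = 5 - 1 = 4)
A(r, L) = 74/3 - 28*r (A(r, L) = 6 - 14*(r + (-4/3 + r)) = 6 - 14*(-4/3 + 2*r) = 6 - (-56/3 + 28*r) = 6 + (56/3 - 28*r) = 74/3 - 28*r)
(-258 - 49)*Y(-9) + A(193, 241) = (-258 - 49)*4 + (74/3 - 28*193) = -307*4 + (74/3 - 5404) = -1228 - 16138/3 = -19822/3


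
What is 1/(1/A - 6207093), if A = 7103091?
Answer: -7103091/44089546424462 ≈ -1.6111e-7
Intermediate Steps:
1/(1/A - 6207093) = 1/(1/7103091 - 6207093) = 1/(-44089546424462/7103091) = -7103091/44089546424462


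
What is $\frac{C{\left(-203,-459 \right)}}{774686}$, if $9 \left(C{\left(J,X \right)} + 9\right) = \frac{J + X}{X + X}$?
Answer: $- \frac{18424}{1600113933} \approx -1.1514 \cdot 10^{-5}$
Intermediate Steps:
$C{\left(J,X \right)} = -9 + \frac{J + X}{18 X}$ ($C{\left(J,X \right)} = -9 + \frac{\left(J + X\right) \frac{1}{X + X}}{9} = -9 + \frac{\left(J + X\right) \frac{1}{2 X}}{9} = -9 + \frac{\frac{1}{2} \frac{1}{X} \left(J + X\right)}{9} = -9 + \frac{J + X}{18 X}$)
$\frac{C{\left(-203,-459 \right)}}{774686} = \frac{\frac{1}{18} \frac{1}{-459} \left(-203 - -73899\right)}{774686} = \frac{1}{18} \left(- \frac{1}{459}\right) \left(-203 + 73899\right) \frac{1}{774686} = \frac{1}{18} \left(- \frac{1}{459}\right) 73696 \cdot \frac{1}{774686} = \left(- \frac{36848}{4131}\right) \frac{1}{774686} = - \frac{18424}{1600113933}$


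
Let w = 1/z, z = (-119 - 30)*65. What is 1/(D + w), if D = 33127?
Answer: 9685/320834994 ≈ 3.0187e-5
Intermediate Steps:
z = -9685 (z = -149*65 = -9685)
w = -1/9685 (w = 1/(-9685) = -1/9685 ≈ -0.00010325)
1/(D + w) = 1/(33127 - 1/9685) = 1/(320834994/9685) = 9685/320834994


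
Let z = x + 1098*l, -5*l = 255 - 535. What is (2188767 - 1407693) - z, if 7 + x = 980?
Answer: 718613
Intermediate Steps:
l = 56 (l = -(255 - 535)/5 = -⅕*(-280) = 56)
x = 973 (x = -7 + 980 = 973)
z = 62461 (z = 973 + 1098*56 = 973 + 61488 = 62461)
(2188767 - 1407693) - z = (2188767 - 1407693) - 1*62461 = 781074 - 62461 = 718613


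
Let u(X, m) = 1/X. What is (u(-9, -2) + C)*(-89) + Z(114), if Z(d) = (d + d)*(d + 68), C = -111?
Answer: 462464/9 ≈ 51385.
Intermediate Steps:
Z(d) = 2*d*(68 + d) (Z(d) = (2*d)*(68 + d) = 2*d*(68 + d))
(u(-9, -2) + C)*(-89) + Z(114) = (1/(-9) - 111)*(-89) + 2*114*(68 + 114) = (-⅑ - 111)*(-89) + 2*114*182 = -1000/9*(-89) + 41496 = 89000/9 + 41496 = 462464/9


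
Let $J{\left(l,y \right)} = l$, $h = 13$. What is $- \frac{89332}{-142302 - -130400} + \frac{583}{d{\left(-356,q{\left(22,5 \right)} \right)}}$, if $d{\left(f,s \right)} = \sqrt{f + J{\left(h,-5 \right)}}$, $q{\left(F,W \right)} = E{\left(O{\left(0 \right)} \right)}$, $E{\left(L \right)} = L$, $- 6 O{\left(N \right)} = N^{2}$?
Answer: $\frac{44666}{5951} - \frac{583 i \sqrt{7}}{49} \approx 7.5056 - 31.479 i$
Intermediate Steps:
$O{\left(N \right)} = - \frac{N^{2}}{6}$
$q{\left(F,W \right)} = 0$ ($q{\left(F,W \right)} = - \frac{0^{2}}{6} = \left(- \frac{1}{6}\right) 0 = 0$)
$d{\left(f,s \right)} = \sqrt{13 + f}$ ($d{\left(f,s \right)} = \sqrt{f + 13} = \sqrt{13 + f}$)
$- \frac{89332}{-142302 - -130400} + \frac{583}{d{\left(-356,q{\left(22,5 \right)} \right)}} = - \frac{89332}{-142302 - -130400} + \frac{583}{\sqrt{13 - 356}} = - \frac{89332}{-142302 + 130400} + \frac{583}{\sqrt{-343}} = - \frac{89332}{-11902} + \frac{583}{7 i \sqrt{7}} = \left(-89332\right) \left(- \frac{1}{11902}\right) + 583 \left(- \frac{i \sqrt{7}}{49}\right) = \frac{44666}{5951} - \frac{583 i \sqrt{7}}{49}$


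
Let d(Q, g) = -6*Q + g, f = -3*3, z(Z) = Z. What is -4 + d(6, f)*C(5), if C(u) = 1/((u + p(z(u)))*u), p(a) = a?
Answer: -49/10 ≈ -4.9000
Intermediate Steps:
f = -9
d(Q, g) = g - 6*Q
C(u) = 1/(2*u²) (C(u) = 1/((u + u)*u) = 1/(((2*u))*u) = (1/(2*u))/u = 1/(2*u²))
-4 + d(6, f)*C(5) = -4 + (-9 - 6*6)*((½)/5²) = -4 + (-9 - 36)*((½)*(1/25)) = -4 - 45*1/50 = -4 - 9/10 = -49/10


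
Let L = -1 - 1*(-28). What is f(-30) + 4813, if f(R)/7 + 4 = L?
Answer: 4974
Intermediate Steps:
L = 27 (L = -1 + 28 = 27)
f(R) = 161 (f(R) = -28 + 7*27 = -28 + 189 = 161)
f(-30) + 4813 = 161 + 4813 = 4974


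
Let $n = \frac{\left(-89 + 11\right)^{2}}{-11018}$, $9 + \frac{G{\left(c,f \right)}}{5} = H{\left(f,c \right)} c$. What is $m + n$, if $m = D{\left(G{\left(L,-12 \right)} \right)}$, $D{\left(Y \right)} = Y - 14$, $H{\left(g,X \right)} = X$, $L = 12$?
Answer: $\frac{3638407}{5509} \approx 660.45$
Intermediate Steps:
$G{\left(c,f \right)} = -45 + 5 c^{2}$ ($G{\left(c,f \right)} = -45 + 5 c c = -45 + 5 c^{2}$)
$D{\left(Y \right)} = -14 + Y$ ($D{\left(Y \right)} = Y - 14 = -14 + Y$)
$m = 661$ ($m = -14 - \left(45 - 5 \cdot 12^{2}\right) = -14 + \left(-45 + 5 \cdot 144\right) = -14 + \left(-45 + 720\right) = -14 + 675 = 661$)
$n = - \frac{3042}{5509}$ ($n = \left(-78\right)^{2} \left(- \frac{1}{11018}\right) = 6084 \left(- \frac{1}{11018}\right) = - \frac{3042}{5509} \approx -0.55219$)
$m + n = 661 - \frac{3042}{5509} = \frac{3638407}{5509}$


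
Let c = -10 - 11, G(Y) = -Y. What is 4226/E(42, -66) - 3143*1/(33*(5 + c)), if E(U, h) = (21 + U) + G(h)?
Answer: 292975/7568 ≈ 38.712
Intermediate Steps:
E(U, h) = 21 + U - h (E(U, h) = (21 + U) - h = 21 + U - h)
c = -21
4226/E(42, -66) - 3143*1/(33*(5 + c)) = 4226/(21 + 42 - 1*(-66)) - 3143*1/(33*(5 - 21)) = 4226/(21 + 42 + 66) - 3143/((-16*33)) = 4226/129 - 3143/(-528) = 4226*(1/129) - 3143*(-1/528) = 4226/129 + 3143/528 = 292975/7568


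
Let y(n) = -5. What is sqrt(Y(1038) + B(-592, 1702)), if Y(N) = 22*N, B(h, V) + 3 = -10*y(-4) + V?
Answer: sqrt(24585) ≈ 156.80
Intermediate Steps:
B(h, V) = 47 + V (B(h, V) = -3 + (-10*(-5) + V) = -3 + (50 + V) = 47 + V)
sqrt(Y(1038) + B(-592, 1702)) = sqrt(22*1038 + (47 + 1702)) = sqrt(22836 + 1749) = sqrt(24585)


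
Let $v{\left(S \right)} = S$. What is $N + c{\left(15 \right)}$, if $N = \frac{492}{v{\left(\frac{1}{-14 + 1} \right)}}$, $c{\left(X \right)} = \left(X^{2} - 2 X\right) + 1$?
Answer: $-6200$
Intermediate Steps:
$c{\left(X \right)} = 1 + X^{2} - 2 X$
$N = -6396$ ($N = \frac{492}{\frac{1}{-14 + 1}} = \frac{492}{\frac{1}{-13}} = \frac{492}{- \frac{1}{13}} = 492 \left(-13\right) = -6396$)
$N + c{\left(15 \right)} = -6396 + \left(1 + 15^{2} - 30\right) = -6396 + \left(1 + 225 - 30\right) = -6396 + 196 = -6200$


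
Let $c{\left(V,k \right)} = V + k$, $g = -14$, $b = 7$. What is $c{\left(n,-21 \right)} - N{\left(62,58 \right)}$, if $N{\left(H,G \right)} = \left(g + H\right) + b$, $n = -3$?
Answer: $-79$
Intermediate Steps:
$N{\left(H,G \right)} = -7 + H$ ($N{\left(H,G \right)} = \left(-14 + H\right) + 7 = -7 + H$)
$c{\left(n,-21 \right)} - N{\left(62,58 \right)} = \left(-3 - 21\right) - \left(-7 + 62\right) = -24 - 55 = -79$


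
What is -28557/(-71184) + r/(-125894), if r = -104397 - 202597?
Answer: 4241369309/1493606416 ≈ 2.8397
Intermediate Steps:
r = -306994
-28557/(-71184) + r/(-125894) = -28557/(-71184) - 306994/(-125894) = -28557*(-1/71184) - 306994*(-1/125894) = 9519/23728 + 153497/62947 = 4241369309/1493606416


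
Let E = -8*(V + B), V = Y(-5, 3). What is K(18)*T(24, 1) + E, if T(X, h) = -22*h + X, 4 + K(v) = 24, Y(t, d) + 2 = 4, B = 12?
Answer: -72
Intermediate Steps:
Y(t, d) = 2 (Y(t, d) = -2 + 4 = 2)
V = 2
K(v) = 20 (K(v) = -4 + 24 = 20)
T(X, h) = X - 22*h
E = -112 (E = -8*(2 + 12) = -8*14 = -112)
K(18)*T(24, 1) + E = 20*(24 - 22*1) - 112 = 20*(24 - 22) - 112 = 20*2 - 112 = 40 - 112 = -72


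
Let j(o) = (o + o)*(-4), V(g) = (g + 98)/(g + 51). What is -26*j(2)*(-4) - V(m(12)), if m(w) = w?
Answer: -104942/63 ≈ -1665.7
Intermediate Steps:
V(g) = (98 + g)/(51 + g)
j(o) = -8*o (j(o) = (2*o)*(-4) = -8*o)
-26*j(2)*(-4) - V(m(12)) = -(-208)*2*(-4) - (98 + 12)/(51 + 12) = -26*(-16)*(-4) - 110/63 = 416*(-4) - 110/63 = -1664 - 1*110/63 = -1664 - 110/63 = -104942/63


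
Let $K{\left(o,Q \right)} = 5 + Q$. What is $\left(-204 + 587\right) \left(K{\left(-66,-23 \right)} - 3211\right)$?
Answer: $-1236707$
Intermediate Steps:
$\left(-204 + 587\right) \left(K{\left(-66,-23 \right)} - 3211\right) = \left(-204 + 587\right) \left(\left(5 - 23\right) - 3211\right) = 383 \left(-18 - 3211\right) = 383 \left(-3229\right) = -1236707$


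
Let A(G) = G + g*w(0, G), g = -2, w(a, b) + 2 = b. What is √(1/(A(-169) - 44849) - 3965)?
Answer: 7*I*√4486350269/7446 ≈ 62.968*I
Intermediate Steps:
w(a, b) = -2 + b
A(G) = 4 - G (A(G) = G - 2*(-2 + G) = G + (4 - 2*G) = 4 - G)
√(1/(A(-169) - 44849) - 3965) = √(1/((4 - 1*(-169)) - 44849) - 3965) = √(1/((4 + 169) - 44849) - 3965) = √(1/(173 - 44849) - 3965) = √(1/(-44676) - 3965) = √(-1/44676 - 3965) = √(-177140341/44676) = 7*I*√4486350269/7446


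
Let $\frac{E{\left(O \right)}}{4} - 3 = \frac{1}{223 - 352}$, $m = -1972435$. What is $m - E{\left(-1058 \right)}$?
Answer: $- \frac{254445659}{129} \approx -1.9724 \cdot 10^{6}$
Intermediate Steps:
$E{\left(O \right)} = \frac{1544}{129}$ ($E{\left(O \right)} = 12 + \frac{4}{223 - 352} = 12 + \frac{4}{-129} = 12 + 4 \left(- \frac{1}{129}\right) = 12 - \frac{4}{129} = \frac{1544}{129}$)
$m - E{\left(-1058 \right)} = -1972435 - \frac{1544}{129} = - \frac{254445659}{129}$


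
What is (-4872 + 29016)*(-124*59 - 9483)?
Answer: -405595056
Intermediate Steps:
(-4872 + 29016)*(-124*59 - 9483) = 24144*(-7316 - 9483) = 24144*(-16799) = -405595056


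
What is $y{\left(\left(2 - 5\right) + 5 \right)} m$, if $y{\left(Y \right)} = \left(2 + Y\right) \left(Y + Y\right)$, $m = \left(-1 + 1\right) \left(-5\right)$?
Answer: $0$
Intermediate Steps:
$m = 0$ ($m = 0 \left(-5\right) = 0$)
$y{\left(Y \right)} = 2 Y \left(2 + Y\right)$ ($y{\left(Y \right)} = \left(2 + Y\right) 2 Y = 2 Y \left(2 + Y\right)$)
$y{\left(\left(2 - 5\right) + 5 \right)} m = 2 \left(\left(2 - 5\right) + 5\right) \left(2 + \left(\left(2 - 5\right) + 5\right)\right) 0 = 2 \left(-3 + 5\right) \left(2 + \left(-3 + 5\right)\right) 0 = 2 \cdot 2 \left(2 + 2\right) 0 = 2 \cdot 2 \cdot 4 \cdot 0 = 16 \cdot 0 = 0$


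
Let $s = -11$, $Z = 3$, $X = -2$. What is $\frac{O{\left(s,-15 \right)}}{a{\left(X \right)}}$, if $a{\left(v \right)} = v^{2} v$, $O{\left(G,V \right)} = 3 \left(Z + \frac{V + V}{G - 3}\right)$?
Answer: $- \frac{27}{14} \approx -1.9286$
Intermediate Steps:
$O{\left(G,V \right)} = 9 + \frac{6 V}{-3 + G}$ ($O{\left(G,V \right)} = 3 \left(3 + \frac{V + V}{G - 3}\right) = 3 \left(3 + \frac{2 V}{-3 + G}\right) = 9 + \frac{6 V}{-3 + G}$)
$a{\left(v \right)} = v^{3}$
$\frac{O{\left(s,-15 \right)}}{a{\left(X \right)}} = \frac{3 \frac{1}{-3 - 11} \left(-9 + 2 \left(-15\right) + 3 \left(-11\right)\right)}{\left(-2\right)^{3}} = \frac{3 \frac{1}{-14} \left(-9 - 30 - 33\right)}{-8} = 3 \left(- \frac{1}{14}\right) \left(-72\right) \left(- \frac{1}{8}\right) = \frac{108}{7} \left(- \frac{1}{8}\right) = - \frac{27}{14}$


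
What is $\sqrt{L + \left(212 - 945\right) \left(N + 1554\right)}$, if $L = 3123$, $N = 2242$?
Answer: $i \sqrt{2779345} \approx 1667.1 i$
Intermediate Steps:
$\sqrt{L + \left(212 - 945\right) \left(N + 1554\right)} = \sqrt{3123 + \left(212 - 945\right) \left(2242 + 1554\right)} = \sqrt{3123 - 2782468} = \sqrt{-2779345} = i \sqrt{2779345}$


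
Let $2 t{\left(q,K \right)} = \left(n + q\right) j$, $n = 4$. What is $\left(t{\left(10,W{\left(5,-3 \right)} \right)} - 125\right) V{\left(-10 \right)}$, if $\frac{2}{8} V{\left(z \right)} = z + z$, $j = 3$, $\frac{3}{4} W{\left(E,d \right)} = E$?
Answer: $8320$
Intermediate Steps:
$W{\left(E,d \right)} = \frac{4 E}{3}$
$t{\left(q,K \right)} = 6 + \frac{3 q}{2}$ ($t{\left(q,K \right)} = \frac{\left(4 + q\right) 3}{2} = \frac{12 + 3 q}{2} = 6 + \frac{3 q}{2}$)
$V{\left(z \right)} = 8 z$ ($V{\left(z \right)} = 4 \left(z + z\right) = 4 \cdot 2 z = 8 z$)
$\left(t{\left(10,W{\left(5,-3 \right)} \right)} - 125\right) V{\left(-10 \right)} = \left(\left(6 + \frac{3}{2} \cdot 10\right) - 125\right) 8 \left(-10\right) = \left(\left(6 + 15\right) - 125\right) \left(-80\right) = \left(21 - 125\right) \left(-80\right) = \left(-104\right) \left(-80\right) = 8320$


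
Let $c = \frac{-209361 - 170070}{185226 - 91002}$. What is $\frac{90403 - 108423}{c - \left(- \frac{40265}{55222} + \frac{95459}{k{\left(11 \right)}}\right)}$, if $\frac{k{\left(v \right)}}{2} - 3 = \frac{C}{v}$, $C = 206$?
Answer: $\frac{287297438233280}{35076003714773} \approx 8.1907$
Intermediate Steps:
$k{\left(v \right)} = 6 + \frac{412}{v}$ ($k{\left(v \right)} = 6 + 2 \frac{206}{v} = 6 + \frac{412}{v}$)
$c = - \frac{9729}{2416}$ ($c = - \frac{379431}{94224} = \left(-379431\right) \frac{1}{94224} = - \frac{9729}{2416} \approx -4.0269$)
$\frac{90403 - 108423}{c - \left(- \frac{40265}{55222} + \frac{95459}{k{\left(11 \right)}}\right)} = \frac{90403 - 108423}{- \frac{9729}{2416} - \left(- \frac{40265}{55222} + \frac{95459}{6 + \frac{412}{11}}\right)} = - \frac{18020}{- \frac{9729}{2416} - \left(- \frac{40265}{55222} + \frac{95459}{6 + 412 \cdot \frac{1}{11}}\right)} = - \frac{18020}{- \frac{9729}{2416} + \left(\frac{40265}{55222} - \frac{95459}{6 + \frac{412}{11}}\right)} = - \frac{18020}{- \frac{9729}{2416} + \left(\frac{40265}{55222} - \frac{95459}{\frac{478}{11}}\right)} = - \frac{18020}{- \frac{9729}{2416} + \left(\frac{40265}{55222} - \frac{1050049}{478}\right)} = - \frac{18020}{- \frac{9729}{2416} - \frac{14491639802}{6599029}} = - \frac{18020}{- \frac{35076003714773}{15943254064}} = \left(-18020\right) \left(- \frac{15943254064}{35076003714773}\right) = \frac{287297438233280}{35076003714773}$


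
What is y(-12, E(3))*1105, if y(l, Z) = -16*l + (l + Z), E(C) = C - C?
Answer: 198900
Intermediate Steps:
E(C) = 0
y(l, Z) = Z - 15*l (y(l, Z) = -16*l + (Z + l) = Z - 15*l)
y(-12, E(3))*1105 = (0 - 15*(-12))*1105 = (0 + 180)*1105 = 180*1105 = 198900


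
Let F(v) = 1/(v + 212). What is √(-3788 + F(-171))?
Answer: I*√6367587/41 ≈ 61.547*I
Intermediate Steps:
F(v) = 1/(212 + v)
√(-3788 + F(-171)) = √(-3788 + 1/(212 - 171)) = √(-3788 + 1/41) = √(-155307/41) = I*√6367587/41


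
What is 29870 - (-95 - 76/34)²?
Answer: 5900021/289 ≈ 20415.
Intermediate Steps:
29870 - (-95 - 76/34)² = 29870 - (-95 - 76*1/34)² = 29870 - (-95 - 38/17)² = 29870 - (-1653/17)² = 29870 - 1*2732409/289 = 29870 - 2732409/289 = 5900021/289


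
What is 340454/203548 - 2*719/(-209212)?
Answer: 4469985267/2661542761 ≈ 1.6795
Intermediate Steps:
340454/203548 - 2*719/(-209212) = 340454*(1/203548) - 1438*(-1/209212) = 170227/101774 + 719/104606 = 4469985267/2661542761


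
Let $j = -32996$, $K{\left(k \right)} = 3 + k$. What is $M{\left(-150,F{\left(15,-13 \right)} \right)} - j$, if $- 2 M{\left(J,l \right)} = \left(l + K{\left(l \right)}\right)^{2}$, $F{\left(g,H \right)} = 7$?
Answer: $\frac{65703}{2} \approx 32852.0$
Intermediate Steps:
$M{\left(J,l \right)} = - \frac{\left(3 + 2 l\right)^{2}}{2}$ ($M{\left(J,l \right)} = - \frac{\left(l + \left(3 + l\right)\right)^{2}}{2} = - \frac{\left(3 + 2 l\right)^{2}}{2}$)
$M{\left(-150,F{\left(15,-13 \right)} \right)} - j = - \frac{\left(3 + 2 \cdot 7\right)^{2}}{2} - -32996 = - \frac{\left(3 + 14\right)^{2}}{2} + 32996 = - \frac{17^{2}}{2} + 32996 = \left(- \frac{1}{2}\right) 289 + 32996 = - \frac{289}{2} + 32996 = \frac{65703}{2}$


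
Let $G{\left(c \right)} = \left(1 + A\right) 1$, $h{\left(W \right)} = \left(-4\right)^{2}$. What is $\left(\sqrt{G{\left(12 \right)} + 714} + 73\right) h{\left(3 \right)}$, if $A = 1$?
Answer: $1168 + 32 \sqrt{179} \approx 1596.1$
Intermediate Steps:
$h{\left(W \right)} = 16$
$G{\left(c \right)} = 2$ ($G{\left(c \right)} = \left(1 + 1\right) 1 = 2 \cdot 1 = 2$)
$\left(\sqrt{G{\left(12 \right)} + 714} + 73\right) h{\left(3 \right)} = \left(\sqrt{2 + 714} + 73\right) 16 = \left(\sqrt{716} + 73\right) 16 = \left(2 \sqrt{179} + 73\right) 16 = \left(73 + 2 \sqrt{179}\right) 16 = 1168 + 32 \sqrt{179}$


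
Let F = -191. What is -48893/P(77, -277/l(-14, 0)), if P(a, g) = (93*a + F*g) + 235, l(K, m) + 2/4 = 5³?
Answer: -12174357/1947418 ≈ -6.2515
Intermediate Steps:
l(K, m) = 249/2 (l(K, m) = -½ + 5³ = -½ + 125 = 249/2)
P(a, g) = 235 - 191*g + 93*a (P(a, g) = (93*a - 191*g) + 235 = (-191*g + 93*a) + 235 = 235 - 191*g + 93*a)
-48893/P(77, -277/l(-14, 0)) = -48893/(235 - (-52907)/249/2 + 93*77) = -48893/(235 - (-52907)*2/249 + 7161) = -48893/(235 - 191*(-554/249) + 7161) = -48893/(235 + 105814/249 + 7161) = -48893/1947418/249 = -48893*249/1947418 = -12174357/1947418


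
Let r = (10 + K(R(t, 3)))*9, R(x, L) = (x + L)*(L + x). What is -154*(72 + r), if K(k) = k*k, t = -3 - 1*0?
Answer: -24948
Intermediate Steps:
t = -3 (t = -3 + 0 = -3)
R(x, L) = (L + x)² (R(x, L) = (L + x)*(L + x) = (L + x)²)
K(k) = k²
r = 90 (r = (10 + ((3 - 3)²)²)*9 = (10 + (0²)²)*9 = (10 + 0²)*9 = (10 + 0)*9 = 10*9 = 90)
-154*(72 + r) = -154*(72 + 90) = -154*162 = -24948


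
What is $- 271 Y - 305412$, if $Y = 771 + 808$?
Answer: $-733321$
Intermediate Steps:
$Y = 1579$
$- 271 Y - 305412 = \left(-271\right) 1579 - 305412 = -427909 - 305412 = -733321$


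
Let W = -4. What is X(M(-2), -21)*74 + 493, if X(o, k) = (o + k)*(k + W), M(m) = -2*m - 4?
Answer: 39343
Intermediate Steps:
M(m) = -4 - 2*m
X(o, k) = (-4 + k)*(k + o) (X(o, k) = (o + k)*(k - 4) = (k + o)*(-4 + k) = (-4 + k)*(k + o))
X(M(-2), -21)*74 + 493 = ((-21)**2 - 4*(-21) - 4*(-4 - 2*(-2)) - 21*(-4 - 2*(-2)))*74 + 493 = (441 + 84 - 4*(-4 + 4) - 21*(-4 + 4))*74 + 493 = (441 + 84 - 4*0 - 21*0)*74 + 493 = (441 + 84 + 0 + 0)*74 + 493 = 525*74 + 493 = 38850 + 493 = 39343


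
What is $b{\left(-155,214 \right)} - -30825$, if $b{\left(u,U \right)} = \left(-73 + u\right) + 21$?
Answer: $30618$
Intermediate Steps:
$b{\left(u,U \right)} = -52 + u$
$b{\left(-155,214 \right)} - -30825 = \left(-52 - 155\right) - -30825 = -207 + 30825 = 30618$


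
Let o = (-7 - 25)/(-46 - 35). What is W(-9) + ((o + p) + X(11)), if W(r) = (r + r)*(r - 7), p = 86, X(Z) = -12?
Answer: 29354/81 ≈ 362.40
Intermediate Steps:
o = 32/81 (o = -32/(-81) = -32*(-1/81) = 32/81 ≈ 0.39506)
W(r) = 2*r*(-7 + r) (W(r) = (2*r)*(-7 + r) = 2*r*(-7 + r))
W(-9) + ((o + p) + X(11)) = 2*(-9)*(-7 - 9) + ((32/81 + 86) - 12) = 2*(-9)*(-16) + (6998/81 - 12) = 288 + 6026/81 = 29354/81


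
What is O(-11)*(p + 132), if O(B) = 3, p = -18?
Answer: 342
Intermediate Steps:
O(-11)*(p + 132) = 3*(-18 + 132) = 3*114 = 342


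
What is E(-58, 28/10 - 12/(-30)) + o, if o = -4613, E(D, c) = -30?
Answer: -4643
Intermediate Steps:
E(-58, 28/10 - 12/(-30)) + o = -30 - 4613 = -4643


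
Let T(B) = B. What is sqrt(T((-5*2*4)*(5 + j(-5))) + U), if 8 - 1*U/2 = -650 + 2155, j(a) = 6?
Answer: I*sqrt(3434) ≈ 58.6*I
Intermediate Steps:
U = -2994 (U = 16 - 2*(-650 + 2155) = 16 - 2*1505 = 16 - 3010 = -2994)
sqrt(T((-5*2*4)*(5 + j(-5))) + U) = sqrt((-5*2*4)*(5 + 6) - 2994) = sqrt(-10*4*11 - 2994) = sqrt(-40*11 - 2994) = sqrt(-440 - 2994) = sqrt(-3434) = I*sqrt(3434)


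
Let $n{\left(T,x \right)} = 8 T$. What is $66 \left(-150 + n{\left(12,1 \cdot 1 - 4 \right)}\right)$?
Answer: $-3564$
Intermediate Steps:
$66 \left(-150 + n{\left(12,1 \cdot 1 - 4 \right)}\right) = 66 \left(-150 + 8 \cdot 12\right) = 66 \left(-150 + 96\right) = 66 \left(-54\right) = -3564$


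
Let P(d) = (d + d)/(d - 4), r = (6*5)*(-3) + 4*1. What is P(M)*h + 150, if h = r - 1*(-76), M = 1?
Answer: 470/3 ≈ 156.67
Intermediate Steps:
r = -86 (r = 30*(-3) + 4 = -90 + 4 = -86)
P(d) = 2*d/(-4 + d) (P(d) = (2*d)/(-4 + d) = 2*d/(-4 + d))
h = -10 (h = -86 - 1*(-76) = -86 + 76 = -10)
P(M)*h + 150 = (2*1/(-4 + 1))*(-10) + 150 = (2*1/(-3))*(-10) + 150 = (2*1*(-⅓))*(-10) + 150 = -⅔*(-10) + 150 = 20/3 + 150 = 470/3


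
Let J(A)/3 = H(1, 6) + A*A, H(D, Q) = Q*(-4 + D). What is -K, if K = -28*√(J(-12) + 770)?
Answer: 56*√287 ≈ 948.70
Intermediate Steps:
J(A) = -54 + 3*A² (J(A) = 3*(6*(-4 + 1) + A*A) = 3*(6*(-3) + A²) = 3*(-18 + A²) = -54 + 3*A²)
K = -56*√287 (K = -28*√((-54 + 3*(-12)²) + 770) = -28*√((-54 + 3*144) + 770) = -28*√((-54 + 432) + 770) = -28*√(378 + 770) = -56*√287 ≈ -948.70)
-K = -(-56)*√287 = 56*√287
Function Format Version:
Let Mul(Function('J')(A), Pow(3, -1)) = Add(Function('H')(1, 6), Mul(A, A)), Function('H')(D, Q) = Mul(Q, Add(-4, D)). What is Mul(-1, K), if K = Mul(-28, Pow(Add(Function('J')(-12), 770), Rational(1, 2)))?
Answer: Mul(56, Pow(287, Rational(1, 2))) ≈ 948.70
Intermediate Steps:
Function('J')(A) = Add(-54, Mul(3, Pow(A, 2))) (Function('J')(A) = Mul(3, Add(Mul(6, Add(-4, 1)), Mul(A, A))) = Mul(3, Add(Mul(6, -3), Pow(A, 2))) = Mul(3, Add(-18, Pow(A, 2))) = Add(-54, Mul(3, Pow(A, 2))))
K = Mul(-56, Pow(287, Rational(1, 2))) (K = Mul(-28, Pow(Add(Add(-54, Mul(3, Pow(-12, 2))), 770), Rational(1, 2))) = Mul(-28, Pow(Add(Add(-54, Mul(3, 144)), 770), Rational(1, 2))) = Mul(-28, Pow(Add(Add(-54, 432), 770), Rational(1, 2))) = Mul(-28, Pow(Add(378, 770), Rational(1, 2))) = Mul(-28, Pow(1148, Rational(1, 2))) = Mul(-28, Mul(2, Pow(287, Rational(1, 2)))) = Mul(-56, Pow(287, Rational(1, 2))) ≈ -948.70)
Mul(-1, K) = Mul(-1, Mul(-56, Pow(287, Rational(1, 2)))) = Mul(56, Pow(287, Rational(1, 2)))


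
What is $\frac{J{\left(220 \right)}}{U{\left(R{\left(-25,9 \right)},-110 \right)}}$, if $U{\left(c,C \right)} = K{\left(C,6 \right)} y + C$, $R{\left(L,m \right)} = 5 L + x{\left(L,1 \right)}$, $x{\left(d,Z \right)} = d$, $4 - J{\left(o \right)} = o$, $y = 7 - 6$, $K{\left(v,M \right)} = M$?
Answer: $\frac{27}{13} \approx 2.0769$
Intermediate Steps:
$y = 1$ ($y = 7 - 6 = 1$)
$J{\left(o \right)} = 4 - o$
$R{\left(L,m \right)} = 6 L$ ($R{\left(L,m \right)} = 5 L + L = 6 L$)
$U{\left(c,C \right)} = 6 + C$ ($U{\left(c,C \right)} = 6 \cdot 1 + C = 6 + C$)
$\frac{J{\left(220 \right)}}{U{\left(R{\left(-25,9 \right)},-110 \right)}} = \frac{4 - 220}{6 - 110} = \frac{4 - 220}{-104} = \left(-216\right) \left(- \frac{1}{104}\right) = \frac{27}{13}$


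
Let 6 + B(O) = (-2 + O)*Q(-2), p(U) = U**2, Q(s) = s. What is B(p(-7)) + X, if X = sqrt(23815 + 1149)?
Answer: 58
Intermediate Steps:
X = 158 (X = sqrt(24964) = 158)
B(O) = -2 - 2*O (B(O) = -6 + (-2 + O)*(-2) = -6 + (4 - 2*O) = -2 - 2*O)
B(p(-7)) + X = (-2 - 2*(-7)**2) + 158 = (-2 - 2*49) + 158 = (-2 - 98) + 158 = -100 + 158 = 58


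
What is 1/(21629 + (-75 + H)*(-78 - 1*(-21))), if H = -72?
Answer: 1/30008 ≈ 3.3324e-5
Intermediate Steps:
1/(21629 + (-75 + H)*(-78 - 1*(-21))) = 1/(21629 + (-75 - 72)*(-78 - 1*(-21))) = 1/(21629 - 147*(-78 + 21)) = 1/(21629 - 147*(-57)) = 1/(21629 + 8379) = 1/30008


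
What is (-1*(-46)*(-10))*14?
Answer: -6440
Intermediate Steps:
(-1*(-46)*(-10))*14 = (46*(-10))*14 = -460*14 = -6440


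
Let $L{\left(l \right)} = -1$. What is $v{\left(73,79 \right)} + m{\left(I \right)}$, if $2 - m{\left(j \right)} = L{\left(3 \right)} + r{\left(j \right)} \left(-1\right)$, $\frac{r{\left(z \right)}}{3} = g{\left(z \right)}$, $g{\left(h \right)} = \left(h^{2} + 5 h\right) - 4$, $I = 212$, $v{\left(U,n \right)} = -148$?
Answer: $137855$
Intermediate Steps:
$g{\left(h \right)} = -4 + h^{2} + 5 h$
$r{\left(z \right)} = -12 + 3 z^{2} + 15 z$ ($r{\left(z \right)} = 3 \left(-4 + z^{2} + 5 z\right) = -12 + 3 z^{2} + 15 z$)
$m{\left(j \right)} = -9 + 3 j^{2} + 15 j$ ($m{\left(j \right)} = 2 - \left(-1 + \left(-12 + 3 j^{2} + 15 j\right) \left(-1\right)\right) = 2 - \left(-1 - \left(-12 + 3 j^{2} + 15 j\right)\right) = 2 - \left(11 - 15 j - 3 j^{2}\right) = 2 + \left(-11 + 3 j^{2} + 15 j\right) = -9 + 3 j^{2} + 15 j$)
$v{\left(73,79 \right)} + m{\left(I \right)} = -148 + \left(-9 + 3 \cdot 212^{2} + 15 \cdot 212\right) = -148 + \left(-9 + 3 \cdot 44944 + 3180\right) = -148 + \left(-9 + 134832 + 3180\right) = -148 + 138003 = 137855$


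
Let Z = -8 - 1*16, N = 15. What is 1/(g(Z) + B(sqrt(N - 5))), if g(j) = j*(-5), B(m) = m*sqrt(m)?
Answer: 1/(120 + 10**(3/4)) ≈ 0.0079603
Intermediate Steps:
Z = -24 (Z = -8 - 16 = -24)
B(m) = m**(3/2)
g(j) = -5*j
1/(g(Z) + B(sqrt(N - 5))) = 1/(-5*(-24) + (sqrt(15 - 5))**(3/2)) = 1/(120 + (sqrt(10))**(3/2)) = 1/(120 + 10**(3/4))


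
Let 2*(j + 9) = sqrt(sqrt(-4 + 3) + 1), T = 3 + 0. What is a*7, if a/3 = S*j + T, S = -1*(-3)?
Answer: -504 + 63*sqrt(1 + I)/2 ≈ -469.39 + 14.335*I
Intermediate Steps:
S = 3
T = 3
j = -9 + sqrt(1 + I)/2 (j = -9 + sqrt(sqrt(-4 + 3) + 1)/2 = -9 + sqrt(sqrt(-1) + 1)/2 = -9 + sqrt(I + 1)/2 = -9 + sqrt(1 + I)/2 ≈ -8.4507 + 0.22755*I)
a = -72 + 9*sqrt(1 + I)/2 (a = 3*(3*(-9 + sqrt(1 + I)/2) + 3) = 3*((-27 + 3*sqrt(1 + I)/2) + 3) = 3*(-24 + 3*sqrt(1 + I)/2) = -72 + 9*sqrt(1 + I)/2 ≈ -67.056 + 2.0479*I)
a*7 = (-72 + 9*sqrt(1 + I)/2)*7 = -504 + 63*sqrt(1 + I)/2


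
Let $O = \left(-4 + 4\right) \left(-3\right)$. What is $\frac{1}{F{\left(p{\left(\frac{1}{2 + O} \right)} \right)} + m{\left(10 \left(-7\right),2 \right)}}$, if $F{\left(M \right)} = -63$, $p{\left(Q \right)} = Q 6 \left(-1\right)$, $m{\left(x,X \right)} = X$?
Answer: $- \frac{1}{61} \approx -0.016393$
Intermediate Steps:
$O = 0$ ($O = 0 \left(-3\right) = 0$)
$p{\left(Q \right)} = - 6 Q$ ($p{\left(Q \right)} = 6 Q \left(-1\right) = - 6 Q$)
$\frac{1}{F{\left(p{\left(\frac{1}{2 + O} \right)} \right)} + m{\left(10 \left(-7\right),2 \right)}} = \frac{1}{-63 + 2} = \frac{1}{-61} = - \frac{1}{61}$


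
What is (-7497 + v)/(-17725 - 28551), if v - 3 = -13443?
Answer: 20937/46276 ≈ 0.45244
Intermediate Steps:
v = -13440 (v = 3 - 13443 = -13440)
(-7497 + v)/(-17725 - 28551) = (-7497 - 13440)/(-17725 - 28551) = -20937/(-46276) = -20937*(-1/46276) = 20937/46276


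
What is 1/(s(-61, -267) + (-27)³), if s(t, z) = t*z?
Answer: -1/3396 ≈ -0.00029446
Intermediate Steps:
1/(s(-61, -267) + (-27)³) = 1/(-61*(-267) + (-27)³) = 1/(16287 - 19683) = 1/(-3396) = -1/3396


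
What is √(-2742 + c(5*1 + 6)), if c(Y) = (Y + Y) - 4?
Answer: 2*I*√681 ≈ 52.192*I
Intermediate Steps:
c(Y) = -4 + 2*Y (c(Y) = 2*Y - 4 = -4 + 2*Y)
√(-2742 + c(5*1 + 6)) = √(-2742 + (-4 + 2*(5*1 + 6))) = √(-2742 + (-4 + 2*(5 + 6))) = √(-2742 + (-4 + 2*11)) = √(-2742 + (-4 + 22)) = √(-2742 + 18) = √(-2724) = 2*I*√681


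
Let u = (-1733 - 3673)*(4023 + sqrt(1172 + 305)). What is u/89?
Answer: -21748338/89 - 5406*sqrt(1477)/89 ≈ -2.4670e+5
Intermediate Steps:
u = -21748338 - 5406*sqrt(1477) (u = -5406*(4023 + sqrt(1477)) = -21748338 - 5406*sqrt(1477) ≈ -2.1956e+7)
u/89 = (-21748338 - 5406*sqrt(1477))/89 = -21748338/89 - 5406*sqrt(1477)/89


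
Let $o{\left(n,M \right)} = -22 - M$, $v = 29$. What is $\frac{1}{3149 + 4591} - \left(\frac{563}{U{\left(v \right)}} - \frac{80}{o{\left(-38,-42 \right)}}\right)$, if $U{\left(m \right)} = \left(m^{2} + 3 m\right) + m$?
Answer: $\frac{8424019}{2469060} \approx 3.4118$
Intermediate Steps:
$U{\left(m \right)} = m^{2} + 4 m$
$\frac{1}{3149 + 4591} - \left(\frac{563}{U{\left(v \right)}} - \frac{80}{o{\left(-38,-42 \right)}}\right) = \frac{1}{3149 + 4591} - \left(\frac{563}{29 \left(4 + 29\right)} - \frac{80}{-22 - -42}\right) = \frac{1}{7740} - \left(\frac{563}{29 \cdot 33} - \frac{80}{-22 + 42}\right) = \frac{1}{7740} - \left(\frac{563}{957} - \frac{80}{20}\right) = \frac{1}{7740} - \left(563 \cdot \frac{1}{957} - 4\right) = \frac{1}{7740} - \left(\frac{563}{957} - 4\right) = \frac{1}{7740} - - \frac{3265}{957} = \frac{1}{7740} + \frac{3265}{957} = \frac{8424019}{2469060}$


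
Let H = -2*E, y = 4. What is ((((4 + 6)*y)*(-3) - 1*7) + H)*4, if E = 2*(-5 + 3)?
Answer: -476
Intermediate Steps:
E = -4 (E = 2*(-2) = -4)
H = 8 (H = -2*(-4) = 8)
((((4 + 6)*y)*(-3) - 1*7) + H)*4 = ((((4 + 6)*4)*(-3) - 1*7) + 8)*4 = (((10*4)*(-3) - 7) + 8)*4 = ((40*(-3) - 7) + 8)*4 = ((-120 - 7) + 8)*4 = (-127 + 8)*4 = -119*4 = -476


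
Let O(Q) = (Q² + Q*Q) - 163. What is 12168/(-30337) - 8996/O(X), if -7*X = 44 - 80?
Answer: 1023617276/12589855 ≈ 81.305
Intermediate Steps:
X = 36/7 (X = -(44 - 80)/7 = -⅐*(-36) = 36/7 ≈ 5.1429)
O(Q) = -163 + 2*Q² (O(Q) = (Q² + Q²) - 163 = 2*Q² - 163 = -163 + 2*Q²)
12168/(-30337) - 8996/O(X) = 12168/(-30337) - 8996/(-163 + 2*(36/7)²) = 12168*(-1/30337) - 8996/(-163 + 2*(1296/49)) = -12168/30337 - 8996/(-163 + 2592/49) = -12168/30337 - 8996/(-5395/49) = -12168/30337 - 8996*(-49/5395) = -12168/30337 + 33908/415 = 1023617276/12589855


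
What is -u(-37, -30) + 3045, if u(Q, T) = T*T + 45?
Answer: 2100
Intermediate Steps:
u(Q, T) = 45 + T**2 (u(Q, T) = T**2 + 45 = 45 + T**2)
-u(-37, -30) + 3045 = -(45 + (-30)**2) + 3045 = -(45 + 900) + 3045 = -1*945 + 3045 = -945 + 3045 = 2100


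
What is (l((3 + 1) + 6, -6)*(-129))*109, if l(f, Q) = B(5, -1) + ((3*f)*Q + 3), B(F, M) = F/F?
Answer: 2474736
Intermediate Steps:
B(F, M) = 1
l(f, Q) = 4 + 3*Q*f (l(f, Q) = 1 + ((3*f)*Q + 3) = 1 + (3*Q*f + 3) = 1 + (3 + 3*Q*f) = 4 + 3*Q*f)
(l((3 + 1) + 6, -6)*(-129))*109 = ((4 + 3*(-6)*((3 + 1) + 6))*(-129))*109 = ((4 + 3*(-6)*(4 + 6))*(-129))*109 = ((4 + 3*(-6)*10)*(-129))*109 = ((4 - 180)*(-129))*109 = -176*(-129)*109 = 22704*109 = 2474736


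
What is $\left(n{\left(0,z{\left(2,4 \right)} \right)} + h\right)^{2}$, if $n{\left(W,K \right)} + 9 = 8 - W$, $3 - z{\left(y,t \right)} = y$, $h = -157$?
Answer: $24964$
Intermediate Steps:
$z{\left(y,t \right)} = 3 - y$
$n{\left(W,K \right)} = -1 - W$ ($n{\left(W,K \right)} = -9 - \left(-8 + W\right) = -1 - W$)
$\left(n{\left(0,z{\left(2,4 \right)} \right)} + h\right)^{2} = \left(\left(-1 - 0\right) - 157\right)^{2} = \left(\left(-1 + 0\right) - 157\right)^{2} = \left(-1 - 157\right)^{2} = \left(-158\right)^{2} = 24964$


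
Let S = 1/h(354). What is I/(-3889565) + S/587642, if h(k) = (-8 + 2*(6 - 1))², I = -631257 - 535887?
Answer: 2743455227357/9142687022920 ≈ 0.30007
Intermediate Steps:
I = -1167144
h(k) = 4 (h(k) = (-8 + 2*5)² = (-8 + 10)² = 2² = 4)
S = ¼ (S = 1/4 = ¼ ≈ 0.25000)
I/(-3889565) + S/587642 = -1167144/(-3889565) + (¼)/587642 = -1167144*(-1/3889565) + (¼)*(1/587642) = 1167144/3889565 + 1/2350568 = 2743455227357/9142687022920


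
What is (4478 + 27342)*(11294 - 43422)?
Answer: -1022312960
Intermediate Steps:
(4478 + 27342)*(11294 - 43422) = 31820*(-32128) = -1022312960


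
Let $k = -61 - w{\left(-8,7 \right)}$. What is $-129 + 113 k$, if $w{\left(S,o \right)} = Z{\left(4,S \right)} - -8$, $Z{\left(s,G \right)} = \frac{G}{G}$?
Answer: $-8039$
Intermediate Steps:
$Z{\left(s,G \right)} = 1$
$w{\left(S,o \right)} = 9$ ($w{\left(S,o \right)} = 1 - -8 = 1 + 8 = 9$)
$k = -70$ ($k = -61 - 9 = -70$)
$-129 + 113 k = -129 + 113 \left(-70\right) = -129 - 7910 = -8039$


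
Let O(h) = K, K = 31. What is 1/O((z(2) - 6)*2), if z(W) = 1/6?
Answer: 1/31 ≈ 0.032258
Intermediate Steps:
z(W) = ⅙
O(h) = 31
1/O((z(2) - 6)*2) = 1/31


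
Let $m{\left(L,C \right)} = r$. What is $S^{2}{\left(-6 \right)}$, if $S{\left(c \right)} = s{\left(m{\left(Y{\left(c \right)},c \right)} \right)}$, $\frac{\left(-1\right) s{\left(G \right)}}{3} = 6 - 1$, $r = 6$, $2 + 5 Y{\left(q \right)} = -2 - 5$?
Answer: $225$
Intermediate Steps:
$Y{\left(q \right)} = - \frac{9}{5}$ ($Y{\left(q \right)} = - \frac{2}{5} + \frac{-2 - 5}{5} = - \frac{2}{5} + \frac{1}{5} \left(-7\right) = - \frac{2}{5} - \frac{7}{5} = - \frac{9}{5}$)
$m{\left(L,C \right)} = 6$
$s{\left(G \right)} = -15$ ($s{\left(G \right)} = - 3 \left(6 - 1\right) = \left(-3\right) 5 = -15$)
$S{\left(c \right)} = -15$
$S^{2}{\left(-6 \right)} = \left(-15\right)^{2} = 225$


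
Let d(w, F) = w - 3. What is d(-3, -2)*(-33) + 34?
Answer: 232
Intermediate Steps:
d(w, F) = -3 + w
d(-3, -2)*(-33) + 34 = (-3 - 3)*(-33) + 34 = -6*(-33) + 34 = 198 + 34 = 232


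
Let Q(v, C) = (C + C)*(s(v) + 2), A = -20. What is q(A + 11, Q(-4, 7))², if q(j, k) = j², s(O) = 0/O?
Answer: 6561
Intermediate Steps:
s(O) = 0
Q(v, C) = 4*C (Q(v, C) = (C + C)*(0 + 2) = (2*C)*2 = 4*C)
q(A + 11, Q(-4, 7))² = ((-20 + 11)²)² = ((-9)²)² = 81² = 6561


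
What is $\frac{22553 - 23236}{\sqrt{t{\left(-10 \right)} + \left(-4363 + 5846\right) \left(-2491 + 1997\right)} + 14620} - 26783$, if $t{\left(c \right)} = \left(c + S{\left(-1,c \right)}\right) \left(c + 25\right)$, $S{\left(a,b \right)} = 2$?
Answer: $\frac{- 26783 \sqrt{732722} + 391568143 i}{\sqrt{732722} - 14620 i} \approx -26783.0 + 0.0027256 i$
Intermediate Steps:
$t{\left(c \right)} = \left(2 + c\right) \left(25 + c\right)$ ($t{\left(c \right)} = \left(c + 2\right) \left(c + 25\right) = \left(2 + c\right) \left(25 + c\right)$)
$\frac{22553 - 23236}{\sqrt{t{\left(-10 \right)} + \left(-4363 + 5846\right) \left(-2491 + 1997\right)} + 14620} - 26783 = \frac{22553 - 23236}{\sqrt{\left(50 + \left(-10\right)^{2} + 27 \left(-10\right)\right) + \left(-4363 + 5846\right) \left(-2491 + 1997\right)} + 14620} - 26783 = - \frac{683}{\sqrt{\left(50 + 100 - 270\right) + 1483 \left(-494\right)} + 14620} - 26783 = - \frac{683}{\sqrt{-120 - 732602} + 14620} - 26783 = - \frac{683}{\sqrt{-732722} + 14620} - 26783 = - \frac{683}{i \sqrt{732722} + 14620} - 26783 = - \frac{683}{14620 + i \sqrt{732722}} - 26783 = -26783 - \frac{683}{14620 + i \sqrt{732722}}$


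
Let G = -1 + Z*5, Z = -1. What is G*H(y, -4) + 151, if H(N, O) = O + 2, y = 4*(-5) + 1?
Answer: 163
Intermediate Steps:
y = -19 (y = -20 + 1 = -19)
H(N, O) = 2 + O
G = -6 (G = -1 - 1*5 = -1 - 5 = -6)
G*H(y, -4) + 151 = -6*(2 - 4) + 151 = -6*(-2) + 151 = 12 + 151 = 163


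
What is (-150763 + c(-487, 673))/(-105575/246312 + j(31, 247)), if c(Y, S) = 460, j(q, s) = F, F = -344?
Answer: 37021432536/84836903 ≈ 436.38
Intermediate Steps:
j(q, s) = -344
(-150763 + c(-487, 673))/(-105575/246312 + j(31, 247)) = (-150763 + 460)/(-105575/246312 - 344) = -150303/(-105575*1/246312 - 344) = -150303/(-105575/246312 - 344) = -150303/(-84836903/246312) = -150303*(-246312/84836903) = 37021432536/84836903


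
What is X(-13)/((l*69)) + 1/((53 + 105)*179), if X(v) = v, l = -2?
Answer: 91951/975729 ≈ 0.094238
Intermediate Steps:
X(-13)/((l*69)) + 1/((53 + 105)*179) = -13/((-2*69)) + 1/((53 + 105)*179) = -13/(-138) + (1/179)/158 = -13*(-1/138) + (1/158)*(1/179) = 13/138 + 1/28282 = 91951/975729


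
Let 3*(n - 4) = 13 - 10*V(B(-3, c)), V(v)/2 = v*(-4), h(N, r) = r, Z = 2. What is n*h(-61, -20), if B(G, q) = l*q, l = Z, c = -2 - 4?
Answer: 18700/3 ≈ 6233.3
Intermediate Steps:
c = -6
l = 2
B(G, q) = 2*q
V(v) = -8*v (V(v) = 2*(v*(-4)) = 2*(-4*v) = -8*v)
n = -935/3 (n = 4 + (13 - (-80)*2*(-6))/3 = 4 + (13 - (-80)*(-12))/3 = 4 + (13 - 10*96)/3 = 4 + (13 - 960)/3 = 4 + (⅓)*(-947) = 4 - 947/3 = -935/3 ≈ -311.67)
n*h(-61, -20) = -935/3*(-20) = 18700/3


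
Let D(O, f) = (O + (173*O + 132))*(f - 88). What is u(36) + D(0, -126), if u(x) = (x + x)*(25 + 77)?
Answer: -20904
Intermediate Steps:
u(x) = 204*x (u(x) = (2*x)*102 = 204*x)
D(O, f) = (-88 + f)*(132 + 174*O) (D(O, f) = (O + (132 + 173*O))*(-88 + f) = (132 + 174*O)*(-88 + f) = (-88 + f)*(132 + 174*O))
u(36) + D(0, -126) = 204*36 + (-11616 - 15312*0 + 132*(-126) + 174*0*(-126)) = 7344 + (-11616 + 0 - 16632 + 0) = 7344 - 28248 = -20904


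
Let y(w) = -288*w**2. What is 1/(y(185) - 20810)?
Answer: -1/9877610 ≈ -1.0124e-7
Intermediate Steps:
1/(y(185) - 20810) = 1/(-288*185**2 - 20810) = 1/(-288*34225 - 20810) = 1/(-9856800 - 20810) = 1/(-9877610) = -1/9877610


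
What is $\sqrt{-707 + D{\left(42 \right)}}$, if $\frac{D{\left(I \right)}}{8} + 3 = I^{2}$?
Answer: $\sqrt{13381} \approx 115.68$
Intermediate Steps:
$D{\left(I \right)} = -24 + 8 I^{2}$
$\sqrt{-707 + D{\left(42 \right)}} = \sqrt{-707 - \left(24 - 8 \cdot 42^{2}\right)} = \sqrt{-707 + \left(-24 + 8 \cdot 1764\right)} = \sqrt{-707 + \left(-24 + 14112\right)} = \sqrt{-707 + 14088} = \sqrt{13381}$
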